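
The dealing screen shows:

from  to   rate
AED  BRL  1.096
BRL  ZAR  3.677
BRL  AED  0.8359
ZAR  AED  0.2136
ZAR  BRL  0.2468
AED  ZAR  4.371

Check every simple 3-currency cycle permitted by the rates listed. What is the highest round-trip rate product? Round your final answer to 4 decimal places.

AED→ZAR→BRL→AED: 4.371 × 0.2468 × 0.8359 = 0.90174
AED→BRL→ZAR→AED: 1.096 × 3.677 × 0.2136 = 0.86081
Maximum is AED→ZAR→BRL→AED at 0.9017; no arbitrage — every cycle loses value.

0.9017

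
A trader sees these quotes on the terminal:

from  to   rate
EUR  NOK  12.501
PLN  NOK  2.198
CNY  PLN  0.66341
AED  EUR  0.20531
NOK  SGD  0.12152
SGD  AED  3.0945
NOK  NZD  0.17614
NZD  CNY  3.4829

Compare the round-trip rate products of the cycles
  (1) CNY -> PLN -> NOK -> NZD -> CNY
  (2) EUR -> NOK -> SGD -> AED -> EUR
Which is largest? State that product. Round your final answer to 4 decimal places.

0.9651

(1) 0.66341 × 2.198 × 0.17614 × 3.4829 = 0.89456
(2) 12.501 × 0.12152 × 3.0945 × 0.20531 = 0.96515
Highest is cycle (2) at 0.9651 (≤1, no arbitrage).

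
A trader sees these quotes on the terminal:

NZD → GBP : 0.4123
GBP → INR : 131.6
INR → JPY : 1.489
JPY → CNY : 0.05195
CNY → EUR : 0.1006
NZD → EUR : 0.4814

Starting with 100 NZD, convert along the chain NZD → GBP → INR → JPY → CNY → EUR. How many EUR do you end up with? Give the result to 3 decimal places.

100 NZD × 0.4123 = 41.23 GBP
41.23 GBP × 131.6 = 5425.868 INR
5425.868 INR × 1.489 = 8079.117452 JPY
8079.117452 JPY × 0.05195 = 419.7101516314 CNY
419.7101516314 CNY × 0.1006 = 42.22284125411884 EUR

42.223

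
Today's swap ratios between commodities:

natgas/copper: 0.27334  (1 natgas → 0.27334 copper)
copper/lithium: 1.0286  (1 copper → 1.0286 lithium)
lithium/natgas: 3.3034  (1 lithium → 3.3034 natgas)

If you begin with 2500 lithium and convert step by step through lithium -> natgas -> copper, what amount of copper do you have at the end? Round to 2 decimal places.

2500 lithium × 3.3034 = 8258.5 natgas
8258.5 natgas × 0.27334 = 2257.37839 copper

2257.38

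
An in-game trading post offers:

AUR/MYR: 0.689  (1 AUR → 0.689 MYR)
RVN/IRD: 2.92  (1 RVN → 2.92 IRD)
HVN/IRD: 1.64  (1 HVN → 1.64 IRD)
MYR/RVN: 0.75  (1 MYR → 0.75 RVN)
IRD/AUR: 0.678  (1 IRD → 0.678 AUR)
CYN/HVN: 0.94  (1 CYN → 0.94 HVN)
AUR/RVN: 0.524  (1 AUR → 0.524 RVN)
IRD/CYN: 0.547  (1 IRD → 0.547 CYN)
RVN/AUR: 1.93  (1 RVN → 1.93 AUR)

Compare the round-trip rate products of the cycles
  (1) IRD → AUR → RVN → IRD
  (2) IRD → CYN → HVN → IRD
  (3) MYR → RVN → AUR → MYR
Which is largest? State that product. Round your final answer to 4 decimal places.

(1) 0.678 × 0.524 × 2.92 = 1.03739
(2) 0.547 × 0.94 × 1.64 = 0.84326
(3) 0.75 × 1.93 × 0.689 = 0.99733
Highest is cycle (1) at 1.0374 (>1, arbitrage).

1.0374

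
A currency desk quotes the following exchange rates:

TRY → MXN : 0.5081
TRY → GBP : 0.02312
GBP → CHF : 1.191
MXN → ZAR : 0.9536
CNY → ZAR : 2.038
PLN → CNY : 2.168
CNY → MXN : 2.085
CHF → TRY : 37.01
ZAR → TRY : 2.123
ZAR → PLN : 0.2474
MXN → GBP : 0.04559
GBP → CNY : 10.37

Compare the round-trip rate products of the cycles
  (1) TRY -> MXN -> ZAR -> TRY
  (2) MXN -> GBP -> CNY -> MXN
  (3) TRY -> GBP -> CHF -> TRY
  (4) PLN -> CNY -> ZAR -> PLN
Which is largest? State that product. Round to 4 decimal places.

(1) 0.5081 × 0.9536 × 2.123 = 1.02864
(2) 0.04559 × 10.37 × 2.085 = 0.98572
(3) 0.02312 × 1.191 × 37.01 = 1.01910
(4) 2.168 × 2.038 × 0.2474 = 1.09311
Highest is cycle (4) at 1.0931 (>1, arbitrage).

1.0931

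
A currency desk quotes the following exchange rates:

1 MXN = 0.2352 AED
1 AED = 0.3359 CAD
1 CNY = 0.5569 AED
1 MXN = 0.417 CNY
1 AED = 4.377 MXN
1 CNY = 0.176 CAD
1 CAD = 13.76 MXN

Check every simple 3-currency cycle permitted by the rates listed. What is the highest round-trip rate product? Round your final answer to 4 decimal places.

MXN→AED→CAD→MXN: 0.2352 × 0.3359 × 13.76 = 1.08709
CNY→AED→MXN→CNY: 0.5569 × 4.377 × 0.417 = 1.01646
CNY→CAD→MXN→CNY: 0.176 × 13.76 × 0.417 = 1.00987
Maximum is MXN→AED→CAD→MXN at 1.0871; arbitrage exists.

1.0871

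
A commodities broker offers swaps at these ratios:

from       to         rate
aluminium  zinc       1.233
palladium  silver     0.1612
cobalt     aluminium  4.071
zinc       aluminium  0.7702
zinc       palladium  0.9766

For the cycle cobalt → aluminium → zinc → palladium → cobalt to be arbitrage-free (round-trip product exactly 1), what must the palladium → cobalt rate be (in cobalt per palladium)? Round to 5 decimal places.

Known legs of the cycle: 4.071 × 1.233 × 0.9766 = 4.9020856938
For no arbitrage the full-cycle product must be 1, so the missing rate is 1 / 4.9020856938 ≈ 0.2039948.

0.20399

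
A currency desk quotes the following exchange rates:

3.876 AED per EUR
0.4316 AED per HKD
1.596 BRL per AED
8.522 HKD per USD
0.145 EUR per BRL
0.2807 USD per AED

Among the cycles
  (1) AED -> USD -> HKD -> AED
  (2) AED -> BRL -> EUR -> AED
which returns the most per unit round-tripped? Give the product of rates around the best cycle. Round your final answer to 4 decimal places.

(1) 0.2807 × 8.522 × 0.4316 = 1.03244
(2) 1.596 × 0.145 × 3.876 = 0.89698
Highest is cycle (1) at 1.0324 (>1, arbitrage).

1.0324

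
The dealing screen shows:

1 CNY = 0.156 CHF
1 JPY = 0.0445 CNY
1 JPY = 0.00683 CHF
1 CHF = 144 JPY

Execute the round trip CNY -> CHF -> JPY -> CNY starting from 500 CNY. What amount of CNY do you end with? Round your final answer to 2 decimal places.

500 CNY × 0.156 = 78 CHF
78 CHF × 144 = 11232 JPY
11232 JPY × 0.0445 = 499.824 CNY

499.82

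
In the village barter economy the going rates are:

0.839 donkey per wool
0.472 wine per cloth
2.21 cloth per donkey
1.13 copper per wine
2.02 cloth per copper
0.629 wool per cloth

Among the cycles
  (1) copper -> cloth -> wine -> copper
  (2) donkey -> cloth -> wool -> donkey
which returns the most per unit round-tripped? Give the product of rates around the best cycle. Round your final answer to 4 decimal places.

(1) 2.02 × 0.472 × 1.13 = 1.07739
(2) 2.21 × 0.629 × 0.839 = 1.16629
Highest is cycle (2) at 1.1663 (>1, arbitrage).

1.1663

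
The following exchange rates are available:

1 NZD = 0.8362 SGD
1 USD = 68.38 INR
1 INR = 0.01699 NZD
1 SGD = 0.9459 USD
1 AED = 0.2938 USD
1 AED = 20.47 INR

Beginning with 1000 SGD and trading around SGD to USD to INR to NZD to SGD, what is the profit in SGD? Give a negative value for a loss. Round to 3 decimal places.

1000 SGD × 0.9459 = 945.9 USD
945.9 USD × 68.38 = 64680.642 INR
64680.642 INR × 0.01699 = 1098.92410758 NZD
1098.92410758 NZD × 0.8362 = 918.920338758396 SGD
Net change: 918.920338758396 − 1000 = -81.079661241604 SGD

-81.080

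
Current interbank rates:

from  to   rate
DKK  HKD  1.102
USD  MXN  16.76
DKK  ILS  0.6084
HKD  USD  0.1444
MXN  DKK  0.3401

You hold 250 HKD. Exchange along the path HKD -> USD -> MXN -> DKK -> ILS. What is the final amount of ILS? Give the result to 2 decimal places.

250 HKD × 0.1444 = 36.1 USD
36.1 USD × 16.76 = 605.036 MXN
605.036 MXN × 0.3401 = 205.7727436 DKK
205.7727436 DKK × 0.6084 = 125.19213720624 ILS

125.19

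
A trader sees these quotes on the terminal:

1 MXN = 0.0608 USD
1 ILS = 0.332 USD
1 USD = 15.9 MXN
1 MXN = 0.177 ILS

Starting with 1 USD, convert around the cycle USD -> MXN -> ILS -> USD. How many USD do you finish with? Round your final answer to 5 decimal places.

0.93435

1 USD × 15.9 = 15.9 MXN
15.9 MXN × 0.177 = 2.8143 ILS
2.8143 ILS × 0.332 = 0.9343476 USD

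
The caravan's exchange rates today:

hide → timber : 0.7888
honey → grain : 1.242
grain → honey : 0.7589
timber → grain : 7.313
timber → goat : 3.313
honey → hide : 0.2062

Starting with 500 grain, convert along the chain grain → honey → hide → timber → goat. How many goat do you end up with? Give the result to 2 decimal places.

204.47

500 grain × 0.7589 = 379.45 honey
379.45 honey × 0.2062 = 78.24259 hide
78.24259 hide × 0.7888 = 61.717754992 timber
61.717754992 timber × 3.313 = 204.470922288496 goat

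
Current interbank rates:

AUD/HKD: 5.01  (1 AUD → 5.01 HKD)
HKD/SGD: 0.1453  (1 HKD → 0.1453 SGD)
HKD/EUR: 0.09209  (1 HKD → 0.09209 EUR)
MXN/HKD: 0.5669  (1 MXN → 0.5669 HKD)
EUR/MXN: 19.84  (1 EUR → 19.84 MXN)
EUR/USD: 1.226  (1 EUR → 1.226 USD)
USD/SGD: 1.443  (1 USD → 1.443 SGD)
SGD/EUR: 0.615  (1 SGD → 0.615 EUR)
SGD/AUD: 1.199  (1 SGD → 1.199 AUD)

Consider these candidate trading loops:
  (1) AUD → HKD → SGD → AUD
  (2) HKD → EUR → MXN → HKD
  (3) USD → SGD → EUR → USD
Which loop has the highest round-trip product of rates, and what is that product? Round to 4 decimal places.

(1) 5.01 × 0.1453 × 1.199 = 0.87282
(2) 0.09209 × 19.84 × 0.5669 = 1.03576
(3) 1.443 × 0.615 × 1.226 = 1.08801
Highest is cycle (3) at 1.0880 (>1, arbitrage).

1.0880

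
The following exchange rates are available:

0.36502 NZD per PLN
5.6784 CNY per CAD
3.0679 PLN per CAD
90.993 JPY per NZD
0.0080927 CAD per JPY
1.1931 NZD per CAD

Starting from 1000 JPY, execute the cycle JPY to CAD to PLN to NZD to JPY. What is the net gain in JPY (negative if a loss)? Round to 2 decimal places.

1000 JPY × 0.0080927 = 8.0927 CAD
8.0927 CAD × 3.0679 = 24.82759433 PLN
24.82759433 PLN × 0.36502 = 9.0625684823366 NZD
9.0625684823366 NZD × 90.993 = 824.6302939132542438 JPY
Net change: 824.6302939132542438 − 1000 = -175.3697060867457562 JPY

-175.37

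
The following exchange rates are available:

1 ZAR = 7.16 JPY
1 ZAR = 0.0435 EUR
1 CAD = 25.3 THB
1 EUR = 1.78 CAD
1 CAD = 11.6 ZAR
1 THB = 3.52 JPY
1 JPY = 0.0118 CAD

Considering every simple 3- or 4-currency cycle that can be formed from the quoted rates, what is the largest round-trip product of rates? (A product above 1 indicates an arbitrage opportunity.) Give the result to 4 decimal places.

1.0509

JPY→CAD→THB→JPY: 0.0118 × 25.3 × 3.52 = 1.05086
JPY→CAD→ZAR→JPY: 0.0118 × 11.6 × 7.16 = 0.98006
EUR→CAD→ZAR→EUR: 1.78 × 11.6 × 0.0435 = 0.89819
Maximum is JPY→CAD→THB→JPY at 1.0509; arbitrage exists.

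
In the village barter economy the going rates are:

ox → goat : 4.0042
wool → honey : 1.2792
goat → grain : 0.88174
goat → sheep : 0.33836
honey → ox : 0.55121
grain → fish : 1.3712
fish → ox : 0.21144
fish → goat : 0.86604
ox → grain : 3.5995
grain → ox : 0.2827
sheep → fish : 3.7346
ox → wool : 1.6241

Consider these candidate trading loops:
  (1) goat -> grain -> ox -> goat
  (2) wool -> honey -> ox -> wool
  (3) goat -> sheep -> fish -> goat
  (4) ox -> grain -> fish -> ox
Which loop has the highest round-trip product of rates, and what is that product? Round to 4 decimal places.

(1) 0.88174 × 0.2827 × 4.0042 = 0.99812
(2) 1.2792 × 0.55121 × 1.6241 = 1.14517
(3) 0.33836 × 3.7346 × 0.86604 = 1.09436
(4) 3.5995 × 1.3712 × 0.21144 = 1.04359
Highest is cycle (2) at 1.1452 (>1, arbitrage).

1.1452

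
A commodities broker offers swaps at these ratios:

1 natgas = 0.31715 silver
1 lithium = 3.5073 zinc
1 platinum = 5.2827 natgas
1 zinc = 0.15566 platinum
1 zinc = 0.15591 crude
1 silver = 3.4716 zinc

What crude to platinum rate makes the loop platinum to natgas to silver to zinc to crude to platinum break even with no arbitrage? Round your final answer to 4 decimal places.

Known legs of the cycle: 5.2827 × 0.31715 × 3.4716 × 0.15591 = 0.90682673430308058
For no arbitrage the full-cycle product must be 1, so the missing rate is 1 / 0.90682673430308058 ≈ 1.102746.

1.1027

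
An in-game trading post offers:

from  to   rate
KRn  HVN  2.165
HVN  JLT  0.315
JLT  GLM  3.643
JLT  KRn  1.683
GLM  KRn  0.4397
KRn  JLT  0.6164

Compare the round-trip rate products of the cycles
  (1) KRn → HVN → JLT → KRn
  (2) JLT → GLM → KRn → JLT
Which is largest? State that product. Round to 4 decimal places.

(1) 2.165 × 0.315 × 1.683 = 1.14776
(2) 3.643 × 0.4397 × 0.6164 = 0.98737
Highest is cycle (1) at 1.1478 (>1, arbitrage).

1.1478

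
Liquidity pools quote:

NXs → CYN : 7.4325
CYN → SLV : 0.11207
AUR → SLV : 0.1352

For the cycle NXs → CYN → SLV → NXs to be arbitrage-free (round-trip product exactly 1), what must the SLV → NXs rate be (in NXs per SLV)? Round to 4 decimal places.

1.2005

Known legs of the cycle: 7.4325 × 0.11207 = 0.832960275
For no arbitrage the full-cycle product must be 1, so the missing rate is 1 / 0.832960275 ≈ 1.200537.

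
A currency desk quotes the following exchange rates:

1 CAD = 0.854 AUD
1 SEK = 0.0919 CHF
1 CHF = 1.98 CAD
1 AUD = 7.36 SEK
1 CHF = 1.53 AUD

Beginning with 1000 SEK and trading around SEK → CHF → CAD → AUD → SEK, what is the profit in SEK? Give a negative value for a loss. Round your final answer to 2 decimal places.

143.71

1000 SEK × 0.0919 = 91.9 CHF
91.9 CHF × 1.98 = 181.962 CAD
181.962 CAD × 0.854 = 155.395548 AUD
155.395548 AUD × 7.36 = 1143.71123328 SEK
Net change: 1143.71123328 − 1000 = 143.71123328 SEK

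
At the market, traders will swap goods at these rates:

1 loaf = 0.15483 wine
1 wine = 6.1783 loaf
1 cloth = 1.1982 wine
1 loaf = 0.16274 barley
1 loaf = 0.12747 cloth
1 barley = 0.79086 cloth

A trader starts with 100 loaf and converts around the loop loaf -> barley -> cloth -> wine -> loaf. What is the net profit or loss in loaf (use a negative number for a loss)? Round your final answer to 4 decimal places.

100 loaf × 0.16274 = 16.274 barley
16.274 barley × 0.79086 = 12.87045564 cloth
12.87045564 cloth × 1.1982 = 15.421379947848 wine
15.421379947848 wine × 6.1783 = 95.2779117317892984 loaf
Net change: 95.2779117317892984 − 100 = -4.7220882682107016 loaf

-4.7221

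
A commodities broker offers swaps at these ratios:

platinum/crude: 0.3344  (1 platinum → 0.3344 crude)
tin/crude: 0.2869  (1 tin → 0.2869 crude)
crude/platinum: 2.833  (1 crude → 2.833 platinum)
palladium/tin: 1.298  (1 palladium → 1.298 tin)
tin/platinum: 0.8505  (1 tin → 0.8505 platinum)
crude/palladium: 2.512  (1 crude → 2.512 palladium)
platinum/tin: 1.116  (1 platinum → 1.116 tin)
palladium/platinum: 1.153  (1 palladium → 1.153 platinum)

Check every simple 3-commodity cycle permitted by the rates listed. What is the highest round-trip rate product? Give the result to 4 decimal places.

platinum→crude→palladium→platinum: 0.3344 × 2.512 × 1.153 = 0.96853
tin→crude→palladium→tin: 0.2869 × 2.512 × 1.298 = 0.93546
platinum→tin→crude→platinum: 1.116 × 0.2869 × 2.833 = 0.90707
Maximum is platinum→crude→palladium→platinum at 0.9685; no arbitrage — every cycle loses value.

0.9685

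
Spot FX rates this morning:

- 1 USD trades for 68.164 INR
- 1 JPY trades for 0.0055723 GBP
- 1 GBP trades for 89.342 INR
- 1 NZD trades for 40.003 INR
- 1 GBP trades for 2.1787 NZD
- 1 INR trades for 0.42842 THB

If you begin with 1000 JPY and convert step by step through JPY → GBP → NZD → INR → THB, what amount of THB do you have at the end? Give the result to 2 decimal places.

1000 JPY × 0.0055723 = 5.5723 GBP
5.5723 GBP × 2.1787 = 12.14037001 NZD
12.14037001 NZD × 40.003 = 485.65122151003 INR
485.65122151003 INR × 0.42842 = 208.0626963193270526 THB

208.06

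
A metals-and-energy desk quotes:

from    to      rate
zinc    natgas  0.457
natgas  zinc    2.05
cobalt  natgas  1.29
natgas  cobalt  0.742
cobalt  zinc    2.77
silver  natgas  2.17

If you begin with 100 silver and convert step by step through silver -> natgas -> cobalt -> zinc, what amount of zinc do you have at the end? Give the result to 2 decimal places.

446.01

100 silver × 2.17 = 217 natgas
217 natgas × 0.742 = 161.014 cobalt
161.014 cobalt × 2.77 = 446.00878 zinc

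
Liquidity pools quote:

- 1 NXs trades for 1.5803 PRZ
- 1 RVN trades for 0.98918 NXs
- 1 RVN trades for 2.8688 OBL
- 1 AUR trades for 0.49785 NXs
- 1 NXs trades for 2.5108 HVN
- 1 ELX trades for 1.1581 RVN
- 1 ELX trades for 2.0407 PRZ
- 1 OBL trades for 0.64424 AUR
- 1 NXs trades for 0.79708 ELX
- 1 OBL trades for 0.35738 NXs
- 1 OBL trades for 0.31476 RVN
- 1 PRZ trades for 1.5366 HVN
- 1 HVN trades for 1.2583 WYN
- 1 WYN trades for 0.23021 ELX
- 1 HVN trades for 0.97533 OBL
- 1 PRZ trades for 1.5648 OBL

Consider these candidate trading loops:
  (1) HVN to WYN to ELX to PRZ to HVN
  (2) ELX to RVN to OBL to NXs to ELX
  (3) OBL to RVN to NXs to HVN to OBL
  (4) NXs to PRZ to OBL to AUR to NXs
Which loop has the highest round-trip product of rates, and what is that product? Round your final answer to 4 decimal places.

0.9464

(1) 1.2583 × 0.23021 × 2.0407 × 1.5366 = 0.90834
(2) 1.1581 × 2.8688 × 0.35738 × 0.79708 = 0.94641
(3) 0.31476 × 0.98918 × 2.5108 × 0.97533 = 0.76246
(4) 1.5803 × 1.5648 × 0.64424 × 0.49785 = 0.79313
Highest is cycle (2) at 0.9464 (≤1, no arbitrage).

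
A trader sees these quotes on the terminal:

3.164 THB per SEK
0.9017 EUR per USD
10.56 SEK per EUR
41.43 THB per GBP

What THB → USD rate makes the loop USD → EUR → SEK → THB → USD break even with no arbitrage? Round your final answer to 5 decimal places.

0.03319

Known legs of the cycle: 0.9017 × 10.56 × 3.164 = 30.127456128
For no arbitrage the full-cycle product must be 1, so the missing rate is 1 / 30.127456128 ≈ 0.0331923.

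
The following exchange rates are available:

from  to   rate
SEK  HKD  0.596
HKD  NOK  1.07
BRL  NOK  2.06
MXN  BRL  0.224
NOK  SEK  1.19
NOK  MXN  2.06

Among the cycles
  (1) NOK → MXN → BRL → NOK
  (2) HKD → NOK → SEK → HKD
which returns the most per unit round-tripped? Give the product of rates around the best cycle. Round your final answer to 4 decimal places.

(1) 2.06 × 0.224 × 2.06 = 0.95057
(2) 1.07 × 1.19 × 0.596 = 0.75889
Highest is cycle (1) at 0.9506 (≤1, no arbitrage).

0.9506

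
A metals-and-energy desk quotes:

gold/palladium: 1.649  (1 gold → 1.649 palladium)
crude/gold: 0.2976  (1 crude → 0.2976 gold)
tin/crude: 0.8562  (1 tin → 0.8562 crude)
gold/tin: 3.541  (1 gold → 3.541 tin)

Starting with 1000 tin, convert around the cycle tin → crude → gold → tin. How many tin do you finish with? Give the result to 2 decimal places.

902.26

1000 tin × 0.8562 = 856.2 crude
856.2 crude × 0.2976 = 254.80512 gold
254.80512 gold × 3.541 = 902.26492992 tin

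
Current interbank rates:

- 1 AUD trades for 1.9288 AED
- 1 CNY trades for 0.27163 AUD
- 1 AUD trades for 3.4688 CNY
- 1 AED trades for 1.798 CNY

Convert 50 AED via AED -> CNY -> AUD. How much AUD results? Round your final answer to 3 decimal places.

50 AED × 1.798 = 89.9 CNY
89.9 CNY × 0.27163 = 24.419537 AUD

24.420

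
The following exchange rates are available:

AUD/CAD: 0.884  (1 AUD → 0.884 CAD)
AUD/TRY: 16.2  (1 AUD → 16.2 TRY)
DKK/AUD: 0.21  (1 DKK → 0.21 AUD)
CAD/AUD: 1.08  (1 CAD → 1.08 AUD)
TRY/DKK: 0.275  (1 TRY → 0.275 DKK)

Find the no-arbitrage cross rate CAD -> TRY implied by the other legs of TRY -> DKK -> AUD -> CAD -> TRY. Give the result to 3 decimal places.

19.588

Known legs of the cycle: 0.275 × 0.21 × 0.884 = 0.051051
For no arbitrage the full-cycle product must be 1, so the missing rate is 1 / 0.051051 ≈ 19.58825.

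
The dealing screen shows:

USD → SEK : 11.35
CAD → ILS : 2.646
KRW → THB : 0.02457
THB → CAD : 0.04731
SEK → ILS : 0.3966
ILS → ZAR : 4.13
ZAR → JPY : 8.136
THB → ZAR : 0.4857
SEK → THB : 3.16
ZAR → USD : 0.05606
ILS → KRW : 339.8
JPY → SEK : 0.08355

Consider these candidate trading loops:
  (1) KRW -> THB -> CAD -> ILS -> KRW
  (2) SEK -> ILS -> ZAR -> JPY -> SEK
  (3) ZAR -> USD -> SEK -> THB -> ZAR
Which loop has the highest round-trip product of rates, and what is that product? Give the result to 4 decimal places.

(1) 0.02457 × 0.04731 × 2.646 × 339.8 = 1.04513
(2) 0.3966 × 4.13 × 8.136 × 0.08355 = 1.11342
(3) 0.05606 × 11.35 × 3.16 × 0.4857 = 0.97657
Highest is cycle (2) at 1.1134 (>1, arbitrage).

1.1134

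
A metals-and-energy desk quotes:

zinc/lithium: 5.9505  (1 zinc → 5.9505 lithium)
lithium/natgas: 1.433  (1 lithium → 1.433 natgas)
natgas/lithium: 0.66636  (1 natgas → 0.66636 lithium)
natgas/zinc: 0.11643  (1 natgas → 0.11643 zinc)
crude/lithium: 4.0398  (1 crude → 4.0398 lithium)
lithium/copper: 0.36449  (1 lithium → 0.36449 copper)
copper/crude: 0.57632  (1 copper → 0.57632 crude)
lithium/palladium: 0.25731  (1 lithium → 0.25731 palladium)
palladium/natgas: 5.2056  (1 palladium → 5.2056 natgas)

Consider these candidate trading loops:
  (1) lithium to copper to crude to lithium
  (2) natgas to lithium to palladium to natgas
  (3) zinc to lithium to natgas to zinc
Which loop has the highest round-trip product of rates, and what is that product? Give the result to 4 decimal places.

0.9928

(1) 0.36449 × 0.57632 × 4.0398 = 0.84861
(2) 0.66636 × 0.25731 × 5.2056 = 0.89256
(3) 5.9505 × 1.433 × 0.11643 = 0.99281
Highest is cycle (3) at 0.9928 (≤1, no arbitrage).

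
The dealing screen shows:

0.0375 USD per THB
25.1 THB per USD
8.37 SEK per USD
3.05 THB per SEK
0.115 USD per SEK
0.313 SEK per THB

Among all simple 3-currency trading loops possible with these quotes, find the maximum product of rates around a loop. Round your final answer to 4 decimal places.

SEK→THB→USD→SEK: 3.05 × 0.0375 × 8.37 = 0.95732
SEK→USD→THB→SEK: 0.115 × 25.1 × 0.313 = 0.90347
Maximum is SEK→THB→USD→SEK at 0.9573; no arbitrage — every cycle loses value.

0.9573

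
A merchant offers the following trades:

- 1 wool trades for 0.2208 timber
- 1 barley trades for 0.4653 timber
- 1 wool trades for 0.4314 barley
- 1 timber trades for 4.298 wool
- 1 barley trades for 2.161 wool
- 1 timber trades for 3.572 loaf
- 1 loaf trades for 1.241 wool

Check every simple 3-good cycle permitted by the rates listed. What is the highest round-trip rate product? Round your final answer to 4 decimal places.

loaf→wool→timber→loaf: 1.241 × 0.2208 × 3.572 = 0.97877
barley→timber→wool→barley: 0.4653 × 4.298 × 0.4314 = 0.86274
Maximum is loaf→wool→timber→loaf at 0.9788; no arbitrage — every cycle loses value.

0.9788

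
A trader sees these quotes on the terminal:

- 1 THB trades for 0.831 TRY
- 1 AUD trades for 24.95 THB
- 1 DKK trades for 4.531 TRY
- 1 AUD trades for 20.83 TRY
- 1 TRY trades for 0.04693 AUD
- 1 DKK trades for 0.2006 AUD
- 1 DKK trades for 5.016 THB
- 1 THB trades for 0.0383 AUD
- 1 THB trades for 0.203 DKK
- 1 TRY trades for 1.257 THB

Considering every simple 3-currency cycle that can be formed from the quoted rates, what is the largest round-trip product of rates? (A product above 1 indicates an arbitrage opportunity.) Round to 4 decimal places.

THB→DKK→TRY→THB: 0.203 × 4.531 × 1.257 = 1.15618
THB→DKK→AUD→THB: 0.203 × 0.2006 × 24.95 = 1.01601
THB→AUD→TRY→THB: 0.0383 × 20.83 × 1.257 = 1.00282
THB→TRY→AUD→THB: 0.831 × 0.04693 × 24.95 = 0.97302
Maximum is THB→DKK→TRY→THB at 1.1562; arbitrage exists.

1.1562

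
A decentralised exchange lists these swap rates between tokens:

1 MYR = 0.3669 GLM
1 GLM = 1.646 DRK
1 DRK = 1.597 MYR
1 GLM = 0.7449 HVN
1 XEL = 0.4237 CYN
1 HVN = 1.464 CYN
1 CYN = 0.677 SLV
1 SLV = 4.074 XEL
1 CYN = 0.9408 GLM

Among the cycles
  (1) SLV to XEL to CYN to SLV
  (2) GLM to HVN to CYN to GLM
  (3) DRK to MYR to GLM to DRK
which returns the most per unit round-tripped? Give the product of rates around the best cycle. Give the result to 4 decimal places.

1.1686

(1) 4.074 × 0.4237 × 0.677 = 1.16861
(2) 0.7449 × 1.464 × 0.9408 = 1.02597
(3) 1.597 × 0.3669 × 1.646 = 0.96446
Highest is cycle (1) at 1.1686 (>1, arbitrage).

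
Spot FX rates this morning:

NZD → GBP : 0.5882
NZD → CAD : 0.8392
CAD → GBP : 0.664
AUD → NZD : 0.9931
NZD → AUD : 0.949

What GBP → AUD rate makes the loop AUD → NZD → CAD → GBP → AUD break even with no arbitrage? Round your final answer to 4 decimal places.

1.8071

Known legs of the cycle: 0.9931 × 0.8392 × 0.664 = 0.55338392128
For no arbitrage the full-cycle product must be 1, so the missing rate is 1 / 0.55338392128 ≈ 1.807064.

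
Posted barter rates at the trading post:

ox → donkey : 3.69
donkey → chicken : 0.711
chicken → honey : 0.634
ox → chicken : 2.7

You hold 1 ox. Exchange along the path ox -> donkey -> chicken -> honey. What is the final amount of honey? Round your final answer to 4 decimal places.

1 ox × 3.69 = 3.69 donkey
3.69 donkey × 0.711 = 2.62359 chicken
2.62359 chicken × 0.634 = 1.66335606 honey

1.6634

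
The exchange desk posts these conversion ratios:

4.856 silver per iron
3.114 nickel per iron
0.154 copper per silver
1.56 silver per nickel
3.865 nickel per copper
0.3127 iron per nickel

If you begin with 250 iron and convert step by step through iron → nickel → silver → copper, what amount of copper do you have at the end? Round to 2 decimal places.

250 iron × 3.114 = 778.5 nickel
778.5 nickel × 1.56 = 1214.46 silver
1214.46 silver × 0.154 = 187.02684 copper

187.03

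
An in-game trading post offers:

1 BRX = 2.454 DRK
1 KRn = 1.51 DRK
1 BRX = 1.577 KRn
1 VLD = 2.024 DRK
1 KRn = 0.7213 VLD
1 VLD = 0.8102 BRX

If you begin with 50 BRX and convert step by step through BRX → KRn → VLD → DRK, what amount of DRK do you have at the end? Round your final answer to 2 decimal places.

115.11

50 BRX × 1.577 = 78.85 KRn
78.85 KRn × 0.7213 = 56.874505 VLD
56.874505 VLD × 2.024 = 115.11399812 DRK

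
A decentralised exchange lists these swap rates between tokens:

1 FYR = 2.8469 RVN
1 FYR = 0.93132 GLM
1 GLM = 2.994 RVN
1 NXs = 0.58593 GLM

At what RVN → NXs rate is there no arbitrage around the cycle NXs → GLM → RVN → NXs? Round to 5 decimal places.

0.57004

Known legs of the cycle: 0.58593 × 2.994 = 1.75427442
For no arbitrage the full-cycle product must be 1, so the missing rate is 1 / 1.75427442 ≈ 0.5700362.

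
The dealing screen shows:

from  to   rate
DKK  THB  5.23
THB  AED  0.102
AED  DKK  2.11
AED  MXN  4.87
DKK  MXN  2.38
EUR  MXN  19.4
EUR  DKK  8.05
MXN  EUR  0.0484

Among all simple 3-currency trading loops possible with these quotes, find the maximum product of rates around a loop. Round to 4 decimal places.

1.1256

THB→AED→DKK→THB: 0.102 × 2.11 × 5.23 = 1.12560
MXN→EUR→DKK→MXN: 0.0484 × 8.05 × 2.38 = 0.92730
Maximum is THB→AED→DKK→THB at 1.1256; arbitrage exists.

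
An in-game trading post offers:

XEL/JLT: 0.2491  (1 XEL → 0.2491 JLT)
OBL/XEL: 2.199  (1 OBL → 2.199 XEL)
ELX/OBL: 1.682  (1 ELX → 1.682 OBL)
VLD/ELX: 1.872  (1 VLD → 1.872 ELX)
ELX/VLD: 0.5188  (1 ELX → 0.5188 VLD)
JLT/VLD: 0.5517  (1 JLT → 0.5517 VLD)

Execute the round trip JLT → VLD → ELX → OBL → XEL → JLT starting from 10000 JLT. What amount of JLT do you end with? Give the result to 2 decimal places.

9515.55

10000 JLT × 0.5517 = 5517 VLD
5517 VLD × 1.872 = 10327.824 ELX
10327.824 ELX × 1.682 = 17371.399968 OBL
17371.399968 OBL × 2.199 = 38199.708529632 XEL
38199.708529632 XEL × 0.2491 = 9515.5473947313312 JLT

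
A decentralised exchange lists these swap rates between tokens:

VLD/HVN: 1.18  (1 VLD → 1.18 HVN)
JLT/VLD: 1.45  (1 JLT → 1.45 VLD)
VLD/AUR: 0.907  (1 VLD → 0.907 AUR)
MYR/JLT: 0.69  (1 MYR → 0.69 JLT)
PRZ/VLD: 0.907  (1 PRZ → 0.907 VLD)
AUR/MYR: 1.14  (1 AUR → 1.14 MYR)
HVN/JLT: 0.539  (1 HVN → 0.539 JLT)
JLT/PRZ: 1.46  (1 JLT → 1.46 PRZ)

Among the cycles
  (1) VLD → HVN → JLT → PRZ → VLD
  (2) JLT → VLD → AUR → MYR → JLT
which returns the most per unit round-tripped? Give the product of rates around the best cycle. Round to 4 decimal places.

1.0345

(1) 1.18 × 0.539 × 1.46 × 0.907 = 0.84223
(2) 1.45 × 0.907 × 1.14 × 0.69 = 1.03450
Highest is cycle (2) at 1.0345 (>1, arbitrage).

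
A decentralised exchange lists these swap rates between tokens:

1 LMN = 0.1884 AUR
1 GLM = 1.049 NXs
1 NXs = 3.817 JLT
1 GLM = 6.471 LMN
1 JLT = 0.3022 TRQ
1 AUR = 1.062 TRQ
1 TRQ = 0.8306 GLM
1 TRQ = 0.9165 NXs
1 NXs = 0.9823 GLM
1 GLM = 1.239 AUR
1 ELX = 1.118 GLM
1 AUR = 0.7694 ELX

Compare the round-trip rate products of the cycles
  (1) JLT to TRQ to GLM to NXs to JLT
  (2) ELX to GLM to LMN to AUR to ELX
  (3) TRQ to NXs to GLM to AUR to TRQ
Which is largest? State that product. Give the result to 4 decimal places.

(1) 0.3022 × 0.8306 × 1.049 × 3.817 = 1.00504
(2) 1.118 × 6.471 × 0.1884 × 0.7694 = 1.04869
(3) 0.9165 × 0.9823 × 1.239 × 1.062 = 1.18460
Highest is cycle (3) at 1.1846 (>1, arbitrage).

1.1846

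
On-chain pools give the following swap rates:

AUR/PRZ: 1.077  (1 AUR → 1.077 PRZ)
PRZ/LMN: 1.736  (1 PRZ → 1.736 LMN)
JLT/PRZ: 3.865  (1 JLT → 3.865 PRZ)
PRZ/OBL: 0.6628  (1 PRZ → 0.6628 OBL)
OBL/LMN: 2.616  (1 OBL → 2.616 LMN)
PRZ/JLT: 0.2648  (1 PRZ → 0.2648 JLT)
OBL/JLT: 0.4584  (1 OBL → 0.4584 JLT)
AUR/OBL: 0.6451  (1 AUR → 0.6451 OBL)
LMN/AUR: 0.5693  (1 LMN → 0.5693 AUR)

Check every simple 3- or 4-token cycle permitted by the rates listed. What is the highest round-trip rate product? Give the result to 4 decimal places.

1.1743

PRZ→OBL→JLT→PRZ: 0.6628 × 0.4584 × 3.865 = 1.17429
LMN→AUR→PRZ→LMN: 0.5693 × 1.077 × 1.736 = 1.06440
LMN→AUR→PRZ→OBL→LMN: 0.5693 × 1.077 × 0.6628 × 2.616 = 1.06311
LMN→AUR→OBL→LMN: 0.5693 × 0.6451 × 2.616 = 0.96074
Maximum is PRZ→OBL→JLT→PRZ at 1.1743; arbitrage exists.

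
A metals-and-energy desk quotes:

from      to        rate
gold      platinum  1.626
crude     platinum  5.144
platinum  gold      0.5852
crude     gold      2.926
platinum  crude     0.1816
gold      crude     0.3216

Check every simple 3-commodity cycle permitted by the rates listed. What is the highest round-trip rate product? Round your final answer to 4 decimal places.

platinum→gold→crude→platinum: 0.5852 × 0.3216 × 5.144 = 0.96810
platinum→crude→gold→platinum: 0.1816 × 2.926 × 1.626 = 0.86399
Maximum is platinum→gold→crude→platinum at 0.9681; no arbitrage — every cycle loses value.

0.9681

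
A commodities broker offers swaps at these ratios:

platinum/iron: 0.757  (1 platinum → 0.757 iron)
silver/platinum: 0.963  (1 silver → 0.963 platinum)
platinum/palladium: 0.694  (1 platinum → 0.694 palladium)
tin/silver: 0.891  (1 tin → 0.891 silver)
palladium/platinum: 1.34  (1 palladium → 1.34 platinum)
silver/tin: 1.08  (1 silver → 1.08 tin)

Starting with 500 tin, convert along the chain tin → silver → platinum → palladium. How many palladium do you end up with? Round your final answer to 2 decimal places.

297.74

500 tin × 0.891 = 445.5 silver
445.5 silver × 0.963 = 429.0165 platinum
429.0165 platinum × 0.694 = 297.737451 palladium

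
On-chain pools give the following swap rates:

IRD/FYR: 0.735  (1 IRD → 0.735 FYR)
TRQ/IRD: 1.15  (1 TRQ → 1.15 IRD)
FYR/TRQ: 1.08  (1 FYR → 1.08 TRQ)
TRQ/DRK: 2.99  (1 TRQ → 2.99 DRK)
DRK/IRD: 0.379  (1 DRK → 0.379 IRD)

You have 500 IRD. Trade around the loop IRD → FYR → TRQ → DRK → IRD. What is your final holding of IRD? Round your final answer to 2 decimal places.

449.77

500 IRD × 0.735 = 367.5 FYR
367.5 FYR × 1.08 = 396.9 TRQ
396.9 TRQ × 2.99 = 1186.731 DRK
1186.731 DRK × 0.379 = 449.771049 IRD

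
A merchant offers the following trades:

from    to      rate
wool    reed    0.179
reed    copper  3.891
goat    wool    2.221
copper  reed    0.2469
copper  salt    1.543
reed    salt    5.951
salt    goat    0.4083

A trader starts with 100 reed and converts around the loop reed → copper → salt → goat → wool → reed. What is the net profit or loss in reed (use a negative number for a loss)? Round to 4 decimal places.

-2.5441

100 reed × 3.891 = 389.1 copper
389.1 copper × 1.543 = 600.3813 salt
600.3813 salt × 0.4083 = 245.13568479 goat
245.13568479 goat × 2.221 = 544.44635591859 wool
544.44635591859 wool × 0.179 = 97.45589770942761 reed
Net change: 97.45589770942761 − 100 = -2.54410229057239 reed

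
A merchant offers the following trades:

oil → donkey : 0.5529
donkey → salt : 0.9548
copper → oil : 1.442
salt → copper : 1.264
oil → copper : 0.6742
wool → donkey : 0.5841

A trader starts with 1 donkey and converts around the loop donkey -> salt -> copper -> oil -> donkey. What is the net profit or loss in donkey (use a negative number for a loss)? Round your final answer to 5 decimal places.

-0.03779

1 donkey × 0.9548 = 0.9548 salt
0.9548 salt × 1.264 = 1.2068672 copper
1.2068672 copper × 1.442 = 1.7403025024 oil
1.7403025024 oil × 0.5529 = 0.96221325357696 donkey
Net change: 0.96221325357696 − 1 = -0.03778674642304 donkey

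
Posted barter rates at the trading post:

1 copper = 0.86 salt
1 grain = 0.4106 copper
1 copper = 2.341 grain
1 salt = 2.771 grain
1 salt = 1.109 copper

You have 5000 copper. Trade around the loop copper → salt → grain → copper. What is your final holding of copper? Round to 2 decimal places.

5000 copper × 0.86 = 4300 salt
4300 salt × 2.771 = 11915.3 grain
11915.3 grain × 0.4106 = 4892.42218 copper

4892.42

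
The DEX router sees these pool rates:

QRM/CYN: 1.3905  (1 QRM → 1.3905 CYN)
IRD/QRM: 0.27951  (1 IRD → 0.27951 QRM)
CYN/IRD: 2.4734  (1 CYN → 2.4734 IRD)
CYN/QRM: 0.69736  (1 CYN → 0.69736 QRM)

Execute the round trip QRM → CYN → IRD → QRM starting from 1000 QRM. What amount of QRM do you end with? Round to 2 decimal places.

961.31

1000 QRM × 1.3905 = 1390.5 CYN
1390.5 CYN × 2.4734 = 3439.2627 IRD
3439.2627 IRD × 0.27951 = 961.308317277 QRM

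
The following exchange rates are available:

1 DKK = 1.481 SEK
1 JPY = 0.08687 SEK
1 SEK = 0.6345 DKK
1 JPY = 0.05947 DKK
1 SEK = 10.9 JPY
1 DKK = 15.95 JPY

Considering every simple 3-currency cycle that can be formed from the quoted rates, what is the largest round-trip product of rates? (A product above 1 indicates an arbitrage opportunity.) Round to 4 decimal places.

0.9600

DKK→SEK→JPY→DKK: 1.481 × 10.9 × 0.05947 = 0.96002
DKK→JPY→SEK→DKK: 15.95 × 0.08687 × 0.6345 = 0.87915
Maximum is DKK→SEK→JPY→DKK at 0.9600; no arbitrage — every cycle loses value.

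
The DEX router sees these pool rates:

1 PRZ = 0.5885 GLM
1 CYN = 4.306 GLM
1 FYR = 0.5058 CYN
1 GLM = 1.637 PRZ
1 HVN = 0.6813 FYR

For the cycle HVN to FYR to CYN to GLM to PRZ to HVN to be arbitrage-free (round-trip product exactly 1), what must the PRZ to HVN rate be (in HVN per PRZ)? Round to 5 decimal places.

Known legs of the cycle: 0.6813 × 0.5058 × 4.306 × 1.637 = 2.42906937653988
For no arbitrage the full-cycle product must be 1, so the missing rate is 1 / 2.42906937653988 ≈ 0.4116803.

0.41168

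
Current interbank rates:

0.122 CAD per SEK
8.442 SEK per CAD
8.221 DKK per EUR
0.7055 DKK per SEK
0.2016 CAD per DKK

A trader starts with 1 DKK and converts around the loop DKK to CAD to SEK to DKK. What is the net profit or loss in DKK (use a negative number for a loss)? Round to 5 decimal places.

0.20070

1 DKK × 0.2016 = 0.2016 CAD
0.2016 CAD × 8.442 = 1.7019072 SEK
1.7019072 SEK × 0.7055 = 1.2006955296 DKK
Net change: 1.2006955296 − 1 = 0.2006955296 DKK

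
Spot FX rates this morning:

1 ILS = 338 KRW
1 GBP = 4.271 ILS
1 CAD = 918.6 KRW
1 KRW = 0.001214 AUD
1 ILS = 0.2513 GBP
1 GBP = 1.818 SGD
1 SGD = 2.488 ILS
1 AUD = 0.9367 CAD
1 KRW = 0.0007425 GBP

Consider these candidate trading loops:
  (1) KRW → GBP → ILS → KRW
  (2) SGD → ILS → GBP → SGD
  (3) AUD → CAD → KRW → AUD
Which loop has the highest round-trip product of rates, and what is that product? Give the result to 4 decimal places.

(1) 0.0007425 × 4.271 × 338 = 1.07187
(2) 2.488 × 0.2513 × 1.818 = 1.13668
(3) 0.9367 × 918.6 × 0.001214 = 1.04459
Highest is cycle (2) at 1.1367 (>1, arbitrage).

1.1367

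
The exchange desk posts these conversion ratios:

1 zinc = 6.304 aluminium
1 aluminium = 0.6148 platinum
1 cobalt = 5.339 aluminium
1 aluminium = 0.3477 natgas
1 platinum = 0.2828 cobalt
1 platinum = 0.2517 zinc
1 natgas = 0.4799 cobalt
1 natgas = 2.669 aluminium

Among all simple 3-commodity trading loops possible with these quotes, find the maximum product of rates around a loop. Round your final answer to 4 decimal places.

platinum→zinc→aluminium→platinum: 0.2517 × 6.304 × 0.6148 = 0.97551
platinum→cobalt→aluminium→platinum: 0.2828 × 5.339 × 0.6148 = 0.92827
natgas→cobalt→aluminium→natgas: 0.4799 × 5.339 × 0.3477 = 0.89087
Maximum is platinum→zinc→aluminium→platinum at 0.9755; no arbitrage — every cycle loses value.

0.9755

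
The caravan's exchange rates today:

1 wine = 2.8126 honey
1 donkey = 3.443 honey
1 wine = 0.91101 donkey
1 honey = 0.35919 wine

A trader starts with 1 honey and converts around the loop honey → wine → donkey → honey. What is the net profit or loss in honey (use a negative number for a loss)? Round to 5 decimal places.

1 honey × 0.35919 = 0.35919 wine
0.35919 wine × 0.91101 = 0.3272256819 donkey
0.3272256819 donkey × 3.443 = 1.1266380227817 honey
Net change: 1.1266380227817 − 1 = 0.1266380227817 honey

0.12664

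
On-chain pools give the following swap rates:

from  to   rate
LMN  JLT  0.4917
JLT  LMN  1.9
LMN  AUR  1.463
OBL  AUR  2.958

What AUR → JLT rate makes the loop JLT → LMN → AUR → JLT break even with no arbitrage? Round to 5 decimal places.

Known legs of the cycle: 1.9 × 1.463 = 2.7797
For no arbitrage the full-cycle product must be 1, so the missing rate is 1 / 2.7797 ≈ 0.3597511.

0.35975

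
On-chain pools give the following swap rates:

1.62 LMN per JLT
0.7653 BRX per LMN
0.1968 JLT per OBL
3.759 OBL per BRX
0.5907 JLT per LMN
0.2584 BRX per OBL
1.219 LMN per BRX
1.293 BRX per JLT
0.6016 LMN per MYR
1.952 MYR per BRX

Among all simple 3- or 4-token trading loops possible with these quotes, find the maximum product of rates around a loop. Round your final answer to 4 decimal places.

0.9565

BRX→OBL→JLT→BRX: 3.759 × 0.1968 × 1.293 = 0.95652
BRX→LMN→JLT→BRX: 1.219 × 0.5907 × 1.293 = 0.93104
BRX→OBL→JLT→LMN→BRX: 3.759 × 0.1968 × 1.62 × 0.7653 = 0.91716
BRX→MYR→LMN→BRX: 1.952 × 0.6016 × 0.7653 = 0.89871
BRX→MYR→LMN→JLT→BRX: 1.952 × 0.6016 × 0.5907 × 1.293 = 0.89692
Maximum is BRX→OBL→JLT→BRX at 0.9565; no arbitrage — every cycle loses value.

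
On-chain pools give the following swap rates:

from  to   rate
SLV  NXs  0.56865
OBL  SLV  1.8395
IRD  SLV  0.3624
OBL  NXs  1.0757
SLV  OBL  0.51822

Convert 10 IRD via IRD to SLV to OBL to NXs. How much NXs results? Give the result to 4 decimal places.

2.0202

10 IRD × 0.3624 = 3.624 SLV
3.624 SLV × 0.51822 = 1.87802928 OBL
1.87802928 OBL × 1.0757 = 2.020196096496 NXs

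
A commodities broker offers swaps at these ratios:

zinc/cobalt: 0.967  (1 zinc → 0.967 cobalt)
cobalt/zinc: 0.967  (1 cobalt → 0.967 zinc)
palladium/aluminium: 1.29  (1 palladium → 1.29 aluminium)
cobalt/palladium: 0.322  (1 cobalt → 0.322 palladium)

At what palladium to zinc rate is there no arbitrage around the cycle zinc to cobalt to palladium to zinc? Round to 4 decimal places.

Known legs of the cycle: 0.967 × 0.322 = 0.311374
For no arbitrage the full-cycle product must be 1, so the missing rate is 1 / 0.311374 ≈ 3.211572.

3.2116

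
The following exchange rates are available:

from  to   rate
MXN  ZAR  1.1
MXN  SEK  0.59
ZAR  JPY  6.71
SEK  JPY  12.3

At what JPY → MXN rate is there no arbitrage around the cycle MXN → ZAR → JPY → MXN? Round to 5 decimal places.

0.13548

Known legs of the cycle: 1.1 × 6.71 = 7.381
For no arbitrage the full-cycle product must be 1, so the missing rate is 1 / 7.381 ≈ 0.1354830.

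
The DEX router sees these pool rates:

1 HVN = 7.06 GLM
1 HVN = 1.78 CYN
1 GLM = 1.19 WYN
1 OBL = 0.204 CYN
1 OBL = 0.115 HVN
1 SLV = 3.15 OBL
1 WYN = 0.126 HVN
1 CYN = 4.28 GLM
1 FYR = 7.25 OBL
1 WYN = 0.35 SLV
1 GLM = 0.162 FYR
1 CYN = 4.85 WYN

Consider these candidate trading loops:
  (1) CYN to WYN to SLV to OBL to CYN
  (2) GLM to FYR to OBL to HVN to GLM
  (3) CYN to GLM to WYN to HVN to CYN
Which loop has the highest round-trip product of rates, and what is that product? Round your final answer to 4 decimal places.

1.1423

(1) 4.85 × 0.35 × 3.15 × 0.204 = 1.09081
(2) 0.162 × 7.25 × 0.115 × 7.06 = 0.95358
(3) 4.28 × 1.19 × 0.126 × 1.78 = 1.14230
Highest is cycle (3) at 1.1423 (>1, arbitrage).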